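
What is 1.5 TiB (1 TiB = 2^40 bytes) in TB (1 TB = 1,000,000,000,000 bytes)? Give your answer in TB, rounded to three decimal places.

1.5 TiB × 1,099,511,627,776 bytes/TiB = 1,649,267,441,664 bytes
1 TB = 1,000,000,000,000 bytes
1,649,267,441,664 / 1,000,000,000,000 = 1.649 TB

1.649 TB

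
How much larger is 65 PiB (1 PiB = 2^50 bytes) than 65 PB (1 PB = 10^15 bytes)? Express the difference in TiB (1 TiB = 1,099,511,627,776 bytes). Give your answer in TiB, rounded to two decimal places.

7,442.84 TiB

65 PiB = 65 × 1,125,899,906,842,624 = 73,183,493,944,770,560 bytes
65 PB = 65 × 1,000,000,000,000,000 = 65,000,000,000,000,000 bytes
difference = 8,183,493,944,770,560 bytes
8,183,493,944,770,560 / 1,099,511,627,776 = 7,442.84 TiB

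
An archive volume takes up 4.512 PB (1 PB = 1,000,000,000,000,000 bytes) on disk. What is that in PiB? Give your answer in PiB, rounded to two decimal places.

4.01 PiB

4.512 PB = 4.512 × 10^15 bytes = 4,512,000,000,000,000 bytes
1 PiB = 1,125,899,906,842,624 bytes
4,512,000,000,000,000 / 1,125,899,906,842,624 = 4.01 PiB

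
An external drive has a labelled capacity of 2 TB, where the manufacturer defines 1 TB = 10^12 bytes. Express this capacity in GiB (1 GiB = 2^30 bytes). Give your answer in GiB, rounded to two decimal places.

1,862.65 GiB

2 TB = 2 × 10^12 bytes = 2,000,000,000,000 bytes
1 GiB = 1,073,741,824 bytes
2,000,000,000,000 / 1,073,741,824 = 1,862.65 GiB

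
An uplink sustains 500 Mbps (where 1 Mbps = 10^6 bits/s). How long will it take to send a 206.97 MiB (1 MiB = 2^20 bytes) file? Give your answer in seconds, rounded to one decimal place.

3.5 seconds

206.97 MiB = 217,023,774.72 bytes = 1,736,190,197.76 bits
500 Mbps = 500,000,000 bits/s
time = 1,736,190,197.76 / 500,000,000 = 3.5 s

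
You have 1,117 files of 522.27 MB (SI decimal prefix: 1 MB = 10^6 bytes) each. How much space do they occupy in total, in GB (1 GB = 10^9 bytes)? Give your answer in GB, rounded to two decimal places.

583.38 GB

Total = 1,117 × 522.27 MB = 583375.59 MB
= 583375.59 × 1,000,000 bytes = 583,375,590,000 bytes
1 GB = 1,000,000,000 bytes
583,375,590,000 / 1,000,000,000 = 583.38 GB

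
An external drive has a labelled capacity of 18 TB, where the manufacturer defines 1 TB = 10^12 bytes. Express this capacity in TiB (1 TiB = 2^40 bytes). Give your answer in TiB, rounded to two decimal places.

18 TB = 18 × 10^12 bytes = 18,000,000,000,000 bytes
1 TiB = 2^40 bytes = 1,099,511,627,776 bytes
18,000,000,000,000 / 1,099,511,627,776 = 16.37 TiB

16.37 TiB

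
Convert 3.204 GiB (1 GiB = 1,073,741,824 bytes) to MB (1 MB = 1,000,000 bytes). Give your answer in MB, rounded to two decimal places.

3.204 GiB × 1,073,741,824 bytes/GiB = 3,440,268,804.096 bytes
1 MB = 1,000,000 bytes
3,440,268,804.096 / 1,000,000 = 3,440.27 MB

3,440.27 MB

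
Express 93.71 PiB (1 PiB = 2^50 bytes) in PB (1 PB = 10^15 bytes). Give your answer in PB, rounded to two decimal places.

105.51 PB

93.71 PiB = 93.71 × 2^50 bytes = 105,508,080,270,222,295.04 bytes
1 PB = 10^15 bytes = 1,000,000,000,000,000 bytes
105,508,080,270,222,295.04 / 1,000,000,000,000,000 = 105.51 PB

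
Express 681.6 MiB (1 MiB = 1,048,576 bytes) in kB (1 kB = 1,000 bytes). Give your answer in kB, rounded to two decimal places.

681.6 MiB = 681.6 × 2^20 bytes = 714,709,401.6 bytes
1 kB = 1,000 bytes
714,709,401.6 / 1,000 = 714,709.40 kB

714,709.40 kB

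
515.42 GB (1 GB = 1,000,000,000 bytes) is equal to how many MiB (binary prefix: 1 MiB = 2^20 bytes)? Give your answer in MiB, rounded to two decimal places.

515.42 GB = 515.42 × 10^9 bytes = 515,420,000,000 bytes
1 MiB = 2^20 bytes = 1,048,576 bytes
515,420,000,000 / 1,048,576 = 491,542.82 MiB

491,542.82 MiB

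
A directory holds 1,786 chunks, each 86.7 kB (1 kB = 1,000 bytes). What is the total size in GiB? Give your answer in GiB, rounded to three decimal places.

Total = 1,786 × 86.7 kB = 154846.2 kB
= 154846.2 × 1,000 bytes = 154,846,200 bytes
1 GiB = 1,073,741,824 bytes
154,846,200 / 1,073,741,824 = 0.144 GiB

0.144 GiB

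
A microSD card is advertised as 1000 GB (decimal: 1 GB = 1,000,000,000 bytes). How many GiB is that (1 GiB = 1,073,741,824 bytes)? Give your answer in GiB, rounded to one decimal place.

931.3 GiB

1000 GB = 1000 × 10^9 bytes = 1,000,000,000,000 bytes
1 GiB = 2^30 bytes = 1,073,741,824 bytes
1,000,000,000,000 / 1,073,741,824 = 931.3 GiB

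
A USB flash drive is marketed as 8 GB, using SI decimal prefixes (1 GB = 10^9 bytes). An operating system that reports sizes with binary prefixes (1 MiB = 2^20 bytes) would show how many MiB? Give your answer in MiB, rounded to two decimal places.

7,629.39 MiB

8 GB × 1,000,000,000 bytes/GB = 8,000,000,000 bytes
1 MiB = 1,048,576 bytes
8,000,000,000 / 1,048,576 = 7,629.39 MiB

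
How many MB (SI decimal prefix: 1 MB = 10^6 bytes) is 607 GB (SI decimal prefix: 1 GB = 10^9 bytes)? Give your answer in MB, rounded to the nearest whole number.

607 GB = 607 × 10^9 bytes = 607,000,000,000 bytes
1 MB = 10^6 bytes = 1,000,000 bytes
607,000,000,000 / 1,000,000 = 607,000 MB

607,000 MB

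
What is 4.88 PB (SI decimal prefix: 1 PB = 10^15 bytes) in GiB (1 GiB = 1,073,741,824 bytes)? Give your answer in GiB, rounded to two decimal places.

4.88 PB × 1,000,000,000,000,000 bytes/PB = 4,880,000,000,000,000 bytes
1 GiB = 1,073,741,824 bytes
4,880,000,000,000,000 / 1,073,741,824 = 4,544,854.16 GiB

4,544,854.16 GiB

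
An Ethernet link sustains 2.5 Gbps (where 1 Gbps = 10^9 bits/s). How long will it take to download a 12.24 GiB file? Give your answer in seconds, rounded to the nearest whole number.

12.24 GiB = 13,142,599,925.76 bytes = 105,140,799,406.08 bits
2.5 Gbps = 2,500,000,000 bits/s
time = 105,140,799,406.08 / 2,500,000,000 = 42 s

42 seconds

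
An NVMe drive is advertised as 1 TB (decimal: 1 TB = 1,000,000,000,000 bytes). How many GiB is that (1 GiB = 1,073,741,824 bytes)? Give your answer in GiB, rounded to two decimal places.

1 TB = 1 × 10^12 bytes = 1,000,000,000,000 bytes
1 GiB = 1,073,741,824 bytes
1,000,000,000,000 / 1,073,741,824 = 931.32 GiB

931.32 GiB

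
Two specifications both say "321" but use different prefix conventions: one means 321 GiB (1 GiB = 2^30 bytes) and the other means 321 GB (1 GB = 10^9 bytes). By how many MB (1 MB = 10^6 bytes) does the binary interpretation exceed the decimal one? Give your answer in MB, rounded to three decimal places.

23,671.126 MB

321 GiB = 321 × 1,073,741,824 = 344,671,125,504 bytes
321 GB = 321 × 1,000,000,000 = 321,000,000,000 bytes
difference = 23,671,125,504 bytes
23,671,125,504 / 1,000,000 = 23,671.126 MB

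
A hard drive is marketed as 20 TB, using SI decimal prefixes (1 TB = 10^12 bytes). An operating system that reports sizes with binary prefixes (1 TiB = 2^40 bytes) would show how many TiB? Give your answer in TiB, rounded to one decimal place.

20 TB × 1,000,000,000,000 bytes/TB = 20,000,000,000,000 bytes
1 TiB = 1,099,511,627,776 bytes
20,000,000,000,000 / 1,099,511,627,776 = 18.2 TiB

18.2 TiB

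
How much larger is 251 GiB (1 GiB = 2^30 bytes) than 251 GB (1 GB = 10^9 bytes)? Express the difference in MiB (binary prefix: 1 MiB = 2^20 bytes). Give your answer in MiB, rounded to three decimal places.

17,651.747 MiB

251 GiB = 251 × 1,073,741,824 = 269,509,197,824 bytes
251 GB = 251 × 1,000,000,000 = 251,000,000,000 bytes
difference = 18,509,197,824 bytes
18,509,197,824 / 1,048,576 = 17,651.747 MiB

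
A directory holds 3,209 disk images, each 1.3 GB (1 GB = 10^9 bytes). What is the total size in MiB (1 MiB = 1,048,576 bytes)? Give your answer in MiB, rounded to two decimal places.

3,978,443.15 MiB

Total = 3,209 × 1.3 GB = 4171.7 GB
= 4171.7 × 1,000,000,000 bytes = 4,171,700,000,000 bytes
1 MiB = 1,048,576 bytes
4,171,700,000,000 / 1,048,576 = 3,978,443.15 MiB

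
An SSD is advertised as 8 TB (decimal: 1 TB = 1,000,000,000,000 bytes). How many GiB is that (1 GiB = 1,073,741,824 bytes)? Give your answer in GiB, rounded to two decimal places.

8 TB = 8 × 10^12 bytes = 8,000,000,000,000 bytes
1 GiB = 2^30 bytes = 1,073,741,824 bytes
8,000,000,000,000 / 1,073,741,824 = 7,450.58 GiB

7,450.58 GiB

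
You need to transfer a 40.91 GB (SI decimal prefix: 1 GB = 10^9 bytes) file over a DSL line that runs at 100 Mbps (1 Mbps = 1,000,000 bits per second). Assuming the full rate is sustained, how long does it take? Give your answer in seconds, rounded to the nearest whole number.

40.91 GB = 40,910,000,000 bytes = 327,280,000,000 bits
100 Mbps = 100,000,000 bits/s
time = 327,280,000,000 / 100,000,000 = 3,273 s

3,273 seconds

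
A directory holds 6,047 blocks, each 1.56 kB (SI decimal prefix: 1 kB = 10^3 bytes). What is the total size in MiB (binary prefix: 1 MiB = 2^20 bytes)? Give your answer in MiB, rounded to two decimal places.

Total = 6,047 × 1.56 kB = 9433.32 kB
= 9433.32 × 1,000 bytes = 9,433,320 bytes
1 MiB = 1,048,576 bytes
9,433,320 / 1,048,576 = 9.00 MiB

9.00 MiB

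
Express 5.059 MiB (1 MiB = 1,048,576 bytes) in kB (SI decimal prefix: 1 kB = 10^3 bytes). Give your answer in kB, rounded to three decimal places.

5,304.746 kB

5.059 MiB = 5.059 × 2^20 bytes = 5,304,745.984 bytes
1 kB = 1,000 bytes
5,304,745.984 / 1,000 = 5,304.746 kB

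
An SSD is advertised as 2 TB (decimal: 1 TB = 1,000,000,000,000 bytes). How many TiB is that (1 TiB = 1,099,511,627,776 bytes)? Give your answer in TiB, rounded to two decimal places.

1.82 TiB

2 TB = 2 × 10^12 bytes = 2,000,000,000,000 bytes
1 TiB = 2^40 bytes = 1,099,511,627,776 bytes
2,000,000,000,000 / 1,099,511,627,776 = 1.82 TiB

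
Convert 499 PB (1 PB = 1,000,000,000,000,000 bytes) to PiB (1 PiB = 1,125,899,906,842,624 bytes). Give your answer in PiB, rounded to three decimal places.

499 PB × 1,000,000,000,000,000 bytes/PB = 499,000,000,000,000,000 bytes
1 PiB = 2^50 bytes = 1,125,899,906,842,624 bytes
499,000,000,000,000,000 / 1,125,899,906,842,624 = 443.201 PiB

443.201 PiB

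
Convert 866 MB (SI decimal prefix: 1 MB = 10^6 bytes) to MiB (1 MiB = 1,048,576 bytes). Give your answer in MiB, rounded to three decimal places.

866 MB × 1,000,000 bytes/MB = 866,000,000 bytes
1 MiB = 2^20 bytes = 1,048,576 bytes
866,000,000 / 1,048,576 = 825.882 MiB

825.882 MiB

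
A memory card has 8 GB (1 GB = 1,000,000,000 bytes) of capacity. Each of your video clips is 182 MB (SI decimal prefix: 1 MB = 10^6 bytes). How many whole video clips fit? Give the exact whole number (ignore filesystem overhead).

Capacity: 8 GB = 8,000,000,000 bytes
Per item: 182 MB = 182,000,000 bytes
⌊8,000,000,000 / 182,000,000⌋ = 43

43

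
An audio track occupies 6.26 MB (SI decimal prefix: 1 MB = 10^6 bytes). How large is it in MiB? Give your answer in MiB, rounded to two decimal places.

5.97 MiB

6.26 MB × 1,000,000 bytes/MB = 6,260,000 bytes
1 MiB = 1,048,576 bytes
6,260,000 / 1,048,576 = 5.97 MiB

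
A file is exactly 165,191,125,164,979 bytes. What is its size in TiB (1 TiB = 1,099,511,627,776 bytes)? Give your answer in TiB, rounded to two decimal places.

150.24 TiB

165,191,125,164,979 bytes given.
1 TiB = 1,099,511,627,776 bytes
165,191,125,164,979 / 1,099,511,627,776 = 150.24 TiB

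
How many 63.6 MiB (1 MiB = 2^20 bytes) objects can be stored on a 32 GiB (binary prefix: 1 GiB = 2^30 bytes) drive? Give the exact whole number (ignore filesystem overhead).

515

Capacity: 32 GiB = 34,359,738,368 bytes
Per item: 63.6 MiB = 66,689,433.6 bytes
⌊34,359,738,368 / 66,689,433.6⌋ = 515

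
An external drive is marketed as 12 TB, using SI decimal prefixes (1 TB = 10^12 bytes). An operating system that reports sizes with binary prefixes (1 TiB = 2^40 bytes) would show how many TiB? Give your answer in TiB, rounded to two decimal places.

12 TB = 12 × 10^12 bytes = 12,000,000,000,000 bytes
1 TiB = 2^40 bytes = 1,099,511,627,776 bytes
12,000,000,000,000 / 1,099,511,627,776 = 10.91 TiB

10.91 TiB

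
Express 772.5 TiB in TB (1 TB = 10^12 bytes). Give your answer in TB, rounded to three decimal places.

849.373 TB

772.5 TiB × 1,099,511,627,776 bytes/TiB = 849,372,732,456,960 bytes
1 TB = 1,000,000,000,000 bytes
849,372,732,456,960 / 1,000,000,000,000 = 849.373 TB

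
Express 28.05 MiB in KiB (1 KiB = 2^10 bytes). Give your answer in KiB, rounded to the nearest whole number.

28.05 MiB = 28.05 × 2^20 bytes = 29,412,556.8 bytes
1 KiB = 1,024 bytes
29,412,556.8 / 1,024 = 28,723 KiB

28,723 KiB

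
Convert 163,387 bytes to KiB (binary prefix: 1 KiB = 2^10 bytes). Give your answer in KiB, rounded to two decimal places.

163,387 bytes given.
1 KiB = 1,024 bytes
163,387 / 1,024 = 159.56 KiB

159.56 KiB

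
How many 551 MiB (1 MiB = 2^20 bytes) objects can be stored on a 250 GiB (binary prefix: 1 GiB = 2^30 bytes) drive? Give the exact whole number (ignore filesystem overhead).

Capacity: 250 GiB = 268,435,456,000 bytes
Per item: 551 MiB = 577,765,376 bytes
⌊268,435,456,000 / 577,765,376⌋ = 464

464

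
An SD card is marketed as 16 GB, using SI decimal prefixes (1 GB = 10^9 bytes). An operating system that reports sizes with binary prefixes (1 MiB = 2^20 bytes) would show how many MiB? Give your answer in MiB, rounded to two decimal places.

15,258.79 MiB

16 GB × 1,000,000,000 bytes/GB = 16,000,000,000 bytes
1 MiB = 2^20 bytes = 1,048,576 bytes
16,000,000,000 / 1,048,576 = 15,258.79 MiB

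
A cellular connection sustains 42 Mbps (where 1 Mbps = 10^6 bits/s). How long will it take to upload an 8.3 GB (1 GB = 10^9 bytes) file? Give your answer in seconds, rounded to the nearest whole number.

8.3 GB = 8,300,000,000 bytes = 66,400,000,000 bits
42 Mbps = 42,000,000 bits/s
time = 66,400,000,000 / 42,000,000 = 1,581 s

1,581 seconds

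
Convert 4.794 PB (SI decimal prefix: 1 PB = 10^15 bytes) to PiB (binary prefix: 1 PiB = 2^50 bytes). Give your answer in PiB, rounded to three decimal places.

4.794 PB × 1,000,000,000,000,000 bytes/PB = 4,794,000,000,000,000 bytes
1 PiB = 2^50 bytes = 1,125,899,906,842,624 bytes
4,794,000,000,000,000 / 1,125,899,906,842,624 = 4.258 PiB

4.258 PiB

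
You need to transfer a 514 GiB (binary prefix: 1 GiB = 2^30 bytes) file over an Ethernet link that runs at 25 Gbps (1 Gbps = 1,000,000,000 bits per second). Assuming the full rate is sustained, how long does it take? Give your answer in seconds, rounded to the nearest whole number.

514 GiB = 551,903,297,536 bytes = 4,415,226,380,288 bits
25 Gbps = 25,000,000,000 bits/s
time = 4,415,226,380,288 / 25,000,000,000 = 177 s

177 seconds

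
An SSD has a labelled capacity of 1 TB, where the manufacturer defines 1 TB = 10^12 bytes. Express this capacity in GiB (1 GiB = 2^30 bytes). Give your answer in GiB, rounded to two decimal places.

931.32 GiB

1 TB = 1 × 10^12 bytes = 1,000,000,000,000 bytes
1 GiB = 1,073,741,824 bytes
1,000,000,000,000 / 1,073,741,824 = 931.32 GiB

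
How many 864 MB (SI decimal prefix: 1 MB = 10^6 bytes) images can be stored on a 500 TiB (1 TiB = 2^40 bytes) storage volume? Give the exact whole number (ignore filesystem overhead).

Capacity: 500 TiB = 549,755,813,888,000 bytes
Per item: 864 MB = 864,000,000 bytes
⌊549,755,813,888,000 / 864,000,000⌋ = 636,291

636,291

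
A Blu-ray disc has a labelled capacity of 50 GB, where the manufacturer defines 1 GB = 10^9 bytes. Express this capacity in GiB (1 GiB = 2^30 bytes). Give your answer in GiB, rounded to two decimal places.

50 GB × 1,000,000,000 bytes/GB = 50,000,000,000 bytes
1 GiB = 2^30 bytes = 1,073,741,824 bytes
50,000,000,000 / 1,073,741,824 = 46.57 GiB

46.57 GiB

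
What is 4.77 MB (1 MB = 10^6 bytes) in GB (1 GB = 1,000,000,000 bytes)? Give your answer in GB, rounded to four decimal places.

0.0048 GB

4.77 MB = 4.77 × 10^6 bytes = 4,770,000 bytes
1 GB = 1,000,000,000 bytes
4,770,000 / 1,000,000,000 = 0.0048 GB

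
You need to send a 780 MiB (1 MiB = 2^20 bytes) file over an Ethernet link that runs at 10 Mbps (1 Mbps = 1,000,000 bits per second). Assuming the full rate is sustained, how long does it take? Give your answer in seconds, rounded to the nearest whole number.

780 MiB = 817,889,280 bytes = 6,543,114,240 bits
10 Mbps = 10,000,000 bits/s
time = 6,543,114,240 / 10,000,000 = 654 s

654 seconds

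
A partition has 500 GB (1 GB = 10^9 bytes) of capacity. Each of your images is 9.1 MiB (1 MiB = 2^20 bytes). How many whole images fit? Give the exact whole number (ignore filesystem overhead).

52,399

Capacity: 500 GB = 500,000,000,000 bytes
Per item: 9.1 MiB = 9,542,041.6 bytes
⌊500,000,000,000 / 9,542,041.6⌋ = 52,399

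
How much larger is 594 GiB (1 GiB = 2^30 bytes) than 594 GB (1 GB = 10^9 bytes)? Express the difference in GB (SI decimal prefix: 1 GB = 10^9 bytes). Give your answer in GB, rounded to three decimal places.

43.803 GB

594 GiB = 594 × 1,073,741,824 = 637,802,643,456 bytes
594 GB = 594 × 1,000,000,000 = 594,000,000,000 bytes
difference = 43,802,643,456 bytes
43,802,643,456 / 1,000,000,000 = 43.803 GB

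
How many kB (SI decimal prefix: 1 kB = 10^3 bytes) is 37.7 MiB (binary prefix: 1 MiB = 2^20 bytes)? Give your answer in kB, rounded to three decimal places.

37.7 MiB × 1,048,576 bytes/MiB = 39,531,315.2 bytes
1 kB = 1,000 bytes
39,531,315.2 / 1,000 = 39,531.315 kB

39,531.315 kB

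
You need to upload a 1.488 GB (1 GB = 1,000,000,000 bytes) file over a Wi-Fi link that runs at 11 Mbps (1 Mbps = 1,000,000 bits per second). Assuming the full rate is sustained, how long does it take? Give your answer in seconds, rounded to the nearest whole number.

1,082 seconds

1.488 GB = 1,488,000,000 bytes = 11,904,000,000 bits
11 Mbps = 11,000,000 bits/s
time = 11,904,000,000 / 11,000,000 = 1,082 s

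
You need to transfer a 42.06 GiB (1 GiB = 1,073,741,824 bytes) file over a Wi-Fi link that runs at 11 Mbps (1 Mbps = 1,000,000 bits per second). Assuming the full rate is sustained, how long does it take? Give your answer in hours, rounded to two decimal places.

9.12 hours

42.06 GiB = 45,161,581,117.44 bytes = 361,292,648,939.52 bits
11 Mbps = 11,000,000 bits/s
time = 361,292,648,939.52 / 11,000,000 = 32,844.7863 s
32,844.7863 s / 3600 = 9.12 hours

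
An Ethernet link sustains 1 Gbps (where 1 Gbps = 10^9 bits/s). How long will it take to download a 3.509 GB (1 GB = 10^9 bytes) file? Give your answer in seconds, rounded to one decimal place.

28.1 seconds

3.509 GB = 3,509,000,000 bytes = 28,072,000,000 bits
1 Gbps = 1,000,000,000 bits/s
time = 28,072,000,000 / 1,000,000,000 = 28.1 s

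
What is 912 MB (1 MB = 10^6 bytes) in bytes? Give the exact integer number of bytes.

912,000,000 bytes

912 × 1,000,000 = 912,000,000 bytes  (1 MB = 10^6 bytes)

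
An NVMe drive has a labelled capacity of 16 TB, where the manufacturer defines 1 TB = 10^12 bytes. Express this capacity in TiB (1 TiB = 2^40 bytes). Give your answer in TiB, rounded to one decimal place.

16 TB = 16 × 10^12 bytes = 16,000,000,000,000 bytes
1 TiB = 2^40 bytes = 1,099,511,627,776 bytes
16,000,000,000,000 / 1,099,511,627,776 = 14.6 TiB

14.6 TiB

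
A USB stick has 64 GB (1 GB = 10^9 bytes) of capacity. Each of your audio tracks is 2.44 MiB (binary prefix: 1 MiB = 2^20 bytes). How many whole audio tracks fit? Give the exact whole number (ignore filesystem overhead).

25,014

Capacity: 64 GB = 64,000,000,000 bytes
Per item: 2.44 MiB = 2,558,525.44 bytes
⌊64,000,000,000 / 2,558,525.44⌋ = 25,014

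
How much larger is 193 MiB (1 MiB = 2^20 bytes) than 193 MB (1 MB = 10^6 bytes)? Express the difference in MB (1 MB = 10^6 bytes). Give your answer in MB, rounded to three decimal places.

193 MiB = 193 × 1,048,576 = 202,375,168 bytes
193 MB = 193 × 1,000,000 = 193,000,000 bytes
difference = 9,375,168 bytes
9,375,168 / 1,000,000 = 9.375 MB

9.375 MB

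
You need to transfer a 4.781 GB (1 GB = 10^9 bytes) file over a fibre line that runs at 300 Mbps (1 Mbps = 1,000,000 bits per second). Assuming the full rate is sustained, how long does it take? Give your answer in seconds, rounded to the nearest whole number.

127 seconds

4.781 GB = 4,781,000,000 bytes = 38,248,000,000 bits
300 Mbps = 300,000,000 bits/s
time = 38,248,000,000 / 300,000,000 = 127 s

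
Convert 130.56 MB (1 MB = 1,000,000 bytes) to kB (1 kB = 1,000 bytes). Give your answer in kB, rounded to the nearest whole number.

130,560 kB

130.56 MB = 130.56 × 10^6 bytes = 130,560,000 bytes
1 kB = 1,000 bytes
130,560,000 / 1,000 = 130,560 kB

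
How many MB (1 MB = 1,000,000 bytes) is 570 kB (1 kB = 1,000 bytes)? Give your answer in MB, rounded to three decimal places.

0.570 MB

570 kB = 570 × 10^3 bytes = 570,000 bytes
1 MB = 10^6 bytes = 1,000,000 bytes
570,000 / 1,000,000 = 0.570 MB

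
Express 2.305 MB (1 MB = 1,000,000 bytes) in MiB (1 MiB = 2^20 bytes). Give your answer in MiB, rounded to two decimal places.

2.305 MB = 2.305 × 10^6 bytes = 2,305,000 bytes
1 MiB = 1,048,576 bytes
2,305,000 / 1,048,576 = 2.20 MiB

2.20 MiB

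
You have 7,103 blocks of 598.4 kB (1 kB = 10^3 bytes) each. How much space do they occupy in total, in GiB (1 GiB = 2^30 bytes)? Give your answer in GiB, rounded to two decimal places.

3.96 GiB

Total = 7,103 × 598.4 kB = 4250435.2 kB
= 4250435.2 × 1,000 bytes = 4,250,435,200 bytes
1 GiB = 1,073,741,824 bytes
4,250,435,200 / 1,073,741,824 = 3.96 GiB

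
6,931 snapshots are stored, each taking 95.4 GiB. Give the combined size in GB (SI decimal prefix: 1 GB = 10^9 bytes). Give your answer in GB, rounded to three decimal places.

709,976.777 GB

Total = 6,931 × 95.4 GiB = 661217.4 GiB
= 661217.4 × 1,073,741,824 bytes = 709,976,777,136,537.6 bytes
1 GB = 1,000,000,000 bytes
709,976,777,136,537.6 / 1,000,000,000 = 709,976.777 GB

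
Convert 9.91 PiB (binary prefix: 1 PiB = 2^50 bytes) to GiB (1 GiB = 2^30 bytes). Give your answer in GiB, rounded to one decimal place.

9.91 PiB × 1,125,899,906,842,624 bytes/PiB = 11,157,668,076,810,403.84 bytes
1 GiB = 2^30 bytes = 1,073,741,824 bytes
11,157,668,076,810,403.84 / 1,073,741,824 = 10,391,388.2 GiB

10,391,388.2 GiB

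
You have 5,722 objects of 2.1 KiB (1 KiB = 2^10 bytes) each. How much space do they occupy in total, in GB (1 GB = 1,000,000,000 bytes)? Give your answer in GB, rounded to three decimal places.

Total = 5,722 × 2.1 KiB = 12016.2 KiB
= 12016.2 × 1,024 bytes = 12,304,588.8 bytes
1 GB = 1,000,000,000 bytes
12,304,588.8 / 1,000,000,000 = 0.012 GB

0.012 GB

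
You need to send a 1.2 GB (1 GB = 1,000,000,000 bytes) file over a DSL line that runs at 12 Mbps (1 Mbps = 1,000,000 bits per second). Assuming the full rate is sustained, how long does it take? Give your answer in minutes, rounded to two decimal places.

1.2 GB = 1,200,000,000 bytes = 9,600,000,000 bits
12 Mbps = 12,000,000 bits/s
time = 9,600,000,000 / 12,000,000 = 800.000 s
800.000 s / 60 = 13.33 minutes

13.33 minutes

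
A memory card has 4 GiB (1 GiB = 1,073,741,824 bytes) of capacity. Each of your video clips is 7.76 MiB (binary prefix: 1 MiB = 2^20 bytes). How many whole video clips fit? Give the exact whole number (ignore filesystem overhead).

Capacity: 4 GiB = 4,294,967,296 bytes
Per item: 7.76 MiB = 8,136,949.76 bytes
⌊4,294,967,296 / 8,136,949.76⌋ = 527

527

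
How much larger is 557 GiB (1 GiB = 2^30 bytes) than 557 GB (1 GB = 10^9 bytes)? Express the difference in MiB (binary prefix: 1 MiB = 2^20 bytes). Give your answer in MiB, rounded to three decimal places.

39,171.406 MiB

557 GiB = 557 × 1,073,741,824 = 598,074,195,968 bytes
557 GB = 557 × 1,000,000,000 = 557,000,000,000 bytes
difference = 41,074,195,968 bytes
41,074,195,968 / 1,048,576 = 39,171.406 MiB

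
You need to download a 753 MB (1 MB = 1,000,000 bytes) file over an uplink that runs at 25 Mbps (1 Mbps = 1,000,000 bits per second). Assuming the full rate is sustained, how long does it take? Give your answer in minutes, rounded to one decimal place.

4.0 minutes

753 MB = 753,000,000 bytes = 6,024,000,000 bits
25 Mbps = 25,000,000 bits/s
time = 6,024,000,000 / 25,000,000 = 240.96 s
240.96 s / 60 = 4.0 minutes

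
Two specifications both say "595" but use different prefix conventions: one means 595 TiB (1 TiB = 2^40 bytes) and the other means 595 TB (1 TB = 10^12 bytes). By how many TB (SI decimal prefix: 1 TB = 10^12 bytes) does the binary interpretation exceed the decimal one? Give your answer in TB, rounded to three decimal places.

59.209 TB

595 TiB = 595 × 1,099,511,627,776 = 654,209,418,526,720 bytes
595 TB = 595 × 1,000,000,000,000 = 595,000,000,000,000 bytes
difference = 59,209,418,526,720 bytes
59,209,418,526,720 / 1,000,000,000,000 = 59.209 TB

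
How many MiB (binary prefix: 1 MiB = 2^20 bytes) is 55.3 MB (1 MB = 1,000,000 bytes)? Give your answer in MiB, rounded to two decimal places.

52.74 MiB

55.3 MB × 1,000,000 bytes/MB = 55,300,000 bytes
1 MiB = 1,048,576 bytes
55,300,000 / 1,048,576 = 52.74 MiB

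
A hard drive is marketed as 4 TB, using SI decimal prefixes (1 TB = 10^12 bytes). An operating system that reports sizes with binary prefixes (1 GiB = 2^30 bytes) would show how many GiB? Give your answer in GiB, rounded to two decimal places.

4 TB = 4 × 10^12 bytes = 4,000,000,000,000 bytes
1 GiB = 2^30 bytes = 1,073,741,824 bytes
4,000,000,000,000 / 1,073,741,824 = 3,725.29 GiB

3,725.29 GiB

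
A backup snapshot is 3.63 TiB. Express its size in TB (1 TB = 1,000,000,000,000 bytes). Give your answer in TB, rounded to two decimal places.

3.63 TiB × 1,099,511,627,776 bytes/TiB = 3,991,227,208,826.88 bytes
1 TB = 1,000,000,000,000 bytes
3,991,227,208,826.88 / 1,000,000,000,000 = 3.99 TB

3.99 TB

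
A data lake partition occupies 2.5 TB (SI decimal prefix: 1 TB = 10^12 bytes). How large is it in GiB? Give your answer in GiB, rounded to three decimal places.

2.5 TB × 1,000,000,000,000 bytes/TB = 2,500,000,000,000 bytes
1 GiB = 2^30 bytes = 1,073,741,824 bytes
2,500,000,000,000 / 1,073,741,824 = 2,328.306 GiB

2,328.306 GiB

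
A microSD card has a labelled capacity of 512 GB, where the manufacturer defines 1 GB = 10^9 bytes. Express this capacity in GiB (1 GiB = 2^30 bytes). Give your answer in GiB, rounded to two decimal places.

476.84 GiB

512 GB = 512 × 10^9 bytes = 512,000,000,000 bytes
1 GiB = 2^30 bytes = 1,073,741,824 bytes
512,000,000,000 / 1,073,741,824 = 476.84 GiB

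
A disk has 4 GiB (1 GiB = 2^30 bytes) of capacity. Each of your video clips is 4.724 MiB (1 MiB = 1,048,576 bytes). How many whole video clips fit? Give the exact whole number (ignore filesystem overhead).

Capacity: 4 GiB = 4,294,967,296 bytes
Per item: 4.724 MiB = 4,953,473.024 bytes
⌊4,294,967,296 / 4,953,473.024⌋ = 867

867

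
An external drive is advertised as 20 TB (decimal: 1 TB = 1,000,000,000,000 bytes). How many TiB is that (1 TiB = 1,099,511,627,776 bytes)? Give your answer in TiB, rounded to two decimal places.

18.19 TiB

20 TB × 1,000,000,000,000 bytes/TB = 20,000,000,000,000 bytes
1 TiB = 2^40 bytes = 1,099,511,627,776 bytes
20,000,000,000,000 / 1,099,511,627,776 = 18.19 TiB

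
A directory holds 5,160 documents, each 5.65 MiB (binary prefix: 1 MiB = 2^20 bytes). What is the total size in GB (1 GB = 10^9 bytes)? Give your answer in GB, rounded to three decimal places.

30.570 GB

Total = 5,160 × 5.65 MiB = 29,154 MiB
= 29,154 × 1,048,576 bytes = 30,570,184,704 bytes
1 GB = 1,000,000,000 bytes
30,570,184,704 / 1,000,000,000 = 30.570 GB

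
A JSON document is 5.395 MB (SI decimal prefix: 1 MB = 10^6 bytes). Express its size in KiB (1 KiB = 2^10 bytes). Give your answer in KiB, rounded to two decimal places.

5,268.55 KiB

5.395 MB = 5.395 × 10^6 bytes = 5,395,000 bytes
1 KiB = 1,024 bytes
5,395,000 / 1,024 = 5,268.55 KiB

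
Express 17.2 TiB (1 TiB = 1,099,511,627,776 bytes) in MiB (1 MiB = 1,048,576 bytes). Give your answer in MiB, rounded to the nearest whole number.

17.2 TiB × 1,099,511,627,776 bytes/TiB = 18,911,599,997,747.2 bytes
1 MiB = 1,048,576 bytes
18,911,599,997,747.2 / 1,048,576 = 18,035,507 MiB

18,035,507 MiB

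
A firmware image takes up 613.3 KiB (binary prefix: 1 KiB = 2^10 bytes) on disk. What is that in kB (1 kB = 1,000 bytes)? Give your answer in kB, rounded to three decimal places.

628.019 kB

613.3 KiB × 1,024 bytes/KiB = 628,019.2 bytes
1 kB = 10^3 bytes = 1,000 bytes
628,019.2 / 1,000 = 628.019 kB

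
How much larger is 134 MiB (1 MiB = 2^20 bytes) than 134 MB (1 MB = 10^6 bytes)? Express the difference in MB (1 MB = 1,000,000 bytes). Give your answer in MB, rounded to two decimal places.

134 MiB = 134 × 1,048,576 = 140,509,184 bytes
134 MB = 134 × 1,000,000 = 134,000,000 bytes
difference = 6,509,184 bytes
6,509,184 / 1,000,000 = 6.51 MB

6.51 MB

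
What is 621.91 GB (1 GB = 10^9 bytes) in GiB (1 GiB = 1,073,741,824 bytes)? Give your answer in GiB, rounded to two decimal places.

621.91 GB = 621.91 × 10^9 bytes = 621,910,000,000 bytes
1 GiB = 1,073,741,824 bytes
621,910,000,000 / 1,073,741,824 = 579.20 GiB

579.20 GiB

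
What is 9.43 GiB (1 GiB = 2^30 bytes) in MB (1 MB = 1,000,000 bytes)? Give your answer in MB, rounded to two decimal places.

10,125.39 MB

9.43 GiB × 1,073,741,824 bytes/GiB = 10,125,385,400.32 bytes
1 MB = 1,000,000 bytes
10,125,385,400.32 / 1,000,000 = 10,125.39 MB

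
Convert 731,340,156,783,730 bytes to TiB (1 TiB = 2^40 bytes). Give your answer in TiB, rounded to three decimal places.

665.150 TiB

731,340,156,783,730 bytes given.
1 TiB = 1,099,511,627,776 bytes
731,340,156,783,730 / 1,099,511,627,776 = 665.150 TiB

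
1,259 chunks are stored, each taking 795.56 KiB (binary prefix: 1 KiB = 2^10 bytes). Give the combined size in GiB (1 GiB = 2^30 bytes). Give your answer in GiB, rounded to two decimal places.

0.96 GiB

Total = 1,259 × 795.56 KiB = 1001610.04 KiB
= 1001610.04 × 1,024 bytes = 1,025,648,680.96 bytes
1 GiB = 1,073,741,824 bytes
1,025,648,680.96 / 1,073,741,824 = 0.96 GiB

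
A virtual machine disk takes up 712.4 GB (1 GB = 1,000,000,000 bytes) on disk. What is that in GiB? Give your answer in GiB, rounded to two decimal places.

712.4 GB = 712.4 × 10^9 bytes = 712,400,000,000 bytes
1 GiB = 2^30 bytes = 1,073,741,824 bytes
712,400,000,000 / 1,073,741,824 = 663.47 GiB

663.47 GiB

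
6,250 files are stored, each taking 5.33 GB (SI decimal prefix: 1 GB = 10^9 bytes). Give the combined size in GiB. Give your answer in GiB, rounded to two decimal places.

31,024.68 GiB

Total = 6,250 × 5.33 GB = 33312.5 GB
= 33312.5 × 1,000,000,000 bytes = 33,312,500,000,000 bytes
1 GiB = 1,073,741,824 bytes
33,312,500,000,000 / 1,073,741,824 = 31,024.68 GiB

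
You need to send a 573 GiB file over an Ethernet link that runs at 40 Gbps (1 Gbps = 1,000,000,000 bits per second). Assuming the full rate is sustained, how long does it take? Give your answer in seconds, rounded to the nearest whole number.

573 GiB = 615,254,065,152 bytes = 4,922,032,521,216 bits
40 Gbps = 40,000,000,000 bits/s
time = 4,922,032,521,216 / 40,000,000,000 = 123 s

123 seconds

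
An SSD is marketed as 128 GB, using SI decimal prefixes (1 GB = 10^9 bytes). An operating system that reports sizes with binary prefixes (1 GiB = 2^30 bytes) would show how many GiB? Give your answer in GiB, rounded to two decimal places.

119.21 GiB

128 GB = 128 × 10^9 bytes = 128,000,000,000 bytes
1 GiB = 1,073,741,824 bytes
128,000,000,000 / 1,073,741,824 = 119.21 GiB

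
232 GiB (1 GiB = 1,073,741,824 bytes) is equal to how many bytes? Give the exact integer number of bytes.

232 × 1,073,741,824 = 249,108,103,168 bytes  (1 GiB = 2^30 bytes)

249,108,103,168 bytes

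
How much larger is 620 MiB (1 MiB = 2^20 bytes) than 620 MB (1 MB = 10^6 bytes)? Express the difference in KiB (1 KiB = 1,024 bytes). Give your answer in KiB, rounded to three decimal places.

620 MiB = 620 × 1,048,576 = 650,117,120 bytes
620 MB = 620 × 1,000,000 = 620,000,000 bytes
difference = 30,117,120 bytes
30,117,120 / 1,024 = 29,411.250 KiB

29,411.250 KiB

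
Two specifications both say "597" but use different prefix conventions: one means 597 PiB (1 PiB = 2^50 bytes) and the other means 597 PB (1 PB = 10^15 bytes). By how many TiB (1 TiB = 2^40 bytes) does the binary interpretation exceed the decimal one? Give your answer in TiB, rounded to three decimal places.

68,359.663 TiB

597 PiB = 597 × 1,125,899,906,842,624 = 672,162,244,385,046,528 bytes
597 PB = 597 × 1,000,000,000,000,000 = 597,000,000,000,000,000 bytes
difference = 75,162,244,385,046,528 bytes
75,162,244,385,046,528 / 1,099,511,627,776 = 68,359.663 TiB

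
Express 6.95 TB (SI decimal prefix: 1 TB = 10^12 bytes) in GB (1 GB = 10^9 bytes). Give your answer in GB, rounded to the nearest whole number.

6.95 TB × 1,000,000,000,000 bytes/TB = 6,950,000,000,000 bytes
1 GB = 10^9 bytes = 1,000,000,000 bytes
6,950,000,000,000 / 1,000,000,000 = 6,950 GB

6,950 GB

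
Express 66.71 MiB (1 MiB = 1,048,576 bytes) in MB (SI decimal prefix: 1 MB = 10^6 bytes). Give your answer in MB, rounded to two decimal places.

66.71 MiB = 66.71 × 2^20 bytes = 69,950,504.96 bytes
1 MB = 1,000,000 bytes
69,950,504.96 / 1,000,000 = 69.95 MB

69.95 MB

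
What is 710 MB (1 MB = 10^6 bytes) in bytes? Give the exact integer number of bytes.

710 × 1,000,000 = 710,000,000 bytes  (1 MB = 10^6 bytes)

710,000,000 bytes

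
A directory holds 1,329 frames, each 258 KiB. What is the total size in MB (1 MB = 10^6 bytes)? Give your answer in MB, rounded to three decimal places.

Total = 1,329 × 258 KiB = 342,882 KiB
= 342,882 × 1,024 bytes = 351,111,168 bytes
1 MB = 1,000,000 bytes
351,111,168 / 1,000,000 = 351.111 MB

351.111 MB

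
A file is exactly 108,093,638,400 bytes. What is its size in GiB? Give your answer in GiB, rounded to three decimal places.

100.670 GiB

108,093,638,400 bytes given.
1 GiB = 2^30 bytes = 1,073,741,824 bytes
108,093,638,400 / 1,073,741,824 = 100.670 GiB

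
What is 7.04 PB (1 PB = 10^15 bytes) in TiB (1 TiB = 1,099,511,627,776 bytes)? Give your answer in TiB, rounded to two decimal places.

7.04 PB × 1,000,000,000,000,000 bytes/PB = 7,040,000,000,000,000 bytes
1 TiB = 2^40 bytes = 1,099,511,627,776 bytes
7,040,000,000,000,000 / 1,099,511,627,776 = 6,402.84 TiB

6,402.84 TiB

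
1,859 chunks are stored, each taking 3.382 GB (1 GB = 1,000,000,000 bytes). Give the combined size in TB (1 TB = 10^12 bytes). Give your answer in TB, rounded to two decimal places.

Total = 1,859 × 3.382 GB = 6287.138 GB
= 6287.138 × 1,000,000,000 bytes = 6,287,138,000,000 bytes
1 TB = 1,000,000,000,000 bytes
6,287,138,000,000 / 1,000,000,000,000 = 6.29 TB

6.29 TB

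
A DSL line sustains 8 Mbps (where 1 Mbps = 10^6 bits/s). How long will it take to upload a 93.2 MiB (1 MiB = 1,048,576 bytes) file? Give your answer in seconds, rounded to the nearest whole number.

98 seconds

93.2 MiB = 97,727,283.2 bytes = 781,818,265.6 bits
8 Mbps = 8,000,000 bits/s
time = 781,818,265.6 / 8,000,000 = 98 s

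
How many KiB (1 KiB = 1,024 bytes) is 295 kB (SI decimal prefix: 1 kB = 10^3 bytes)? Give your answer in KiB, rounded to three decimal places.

288.086 KiB

295 kB = 295 × 10^3 bytes = 295,000 bytes
1 KiB = 1,024 bytes
295,000 / 1,024 = 288.086 KiB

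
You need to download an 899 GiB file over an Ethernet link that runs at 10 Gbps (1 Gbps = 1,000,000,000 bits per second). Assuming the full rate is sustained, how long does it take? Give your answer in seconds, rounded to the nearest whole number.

899 GiB = 965,293,899,776 bytes = 7,722,351,198,208 bits
10 Gbps = 10,000,000,000 bits/s
time = 7,722,351,198,208 / 10,000,000,000 = 772 s

772 seconds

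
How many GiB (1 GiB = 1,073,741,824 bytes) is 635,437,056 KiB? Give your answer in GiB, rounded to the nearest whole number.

635,437,056 KiB × 1,024 bytes/KiB = 650,687,545,344 bytes
1 GiB = 2^30 bytes = 1,073,741,824 bytes
650,687,545,344 / 1,073,741,824 = 606 GiB

606 GiB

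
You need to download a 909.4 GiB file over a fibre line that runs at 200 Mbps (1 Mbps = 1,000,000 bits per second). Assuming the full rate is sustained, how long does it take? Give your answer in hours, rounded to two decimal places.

10.85 hours

909.4 GiB = 976,460,814,745.6 bytes = 7,811,686,517,964.8 bits
200 Mbps = 200,000,000 bits/s
time = 7,811,686,517,964.8 / 200,000,000 = 39,058.4326 s
39,058.4326 s / 3600 = 10.85 hours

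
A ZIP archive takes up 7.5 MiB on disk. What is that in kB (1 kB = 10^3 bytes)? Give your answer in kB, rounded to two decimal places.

7.5 MiB × 1,048,576 bytes/MiB = 7,864,320 bytes
1 kB = 1,000 bytes
7,864,320 / 1,000 = 7,864.32 kB

7,864.32 kB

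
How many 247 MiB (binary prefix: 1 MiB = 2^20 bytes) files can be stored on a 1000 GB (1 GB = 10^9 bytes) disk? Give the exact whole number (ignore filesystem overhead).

3,861

Capacity: 1000 GB = 1,000,000,000,000 bytes
Per item: 247 MiB = 258,998,272 bytes
⌊1,000,000,000,000 / 258,998,272⌋ = 3,861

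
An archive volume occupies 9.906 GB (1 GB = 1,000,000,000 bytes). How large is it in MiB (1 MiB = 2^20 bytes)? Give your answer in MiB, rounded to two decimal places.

9.906 GB = 9.906 × 10^9 bytes = 9,906,000,000 bytes
1 MiB = 1,048,576 bytes
9,906,000,000 / 1,048,576 = 9,447.10 MiB

9,447.10 MiB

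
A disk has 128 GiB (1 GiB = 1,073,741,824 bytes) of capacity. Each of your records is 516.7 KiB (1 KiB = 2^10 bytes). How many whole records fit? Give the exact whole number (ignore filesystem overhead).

Capacity: 128 GiB = 137,438,953,472 bytes
Per item: 516.7 KiB = 529,100.8 bytes
⌊137,438,953,472 / 529,100.8⌋ = 259,759

259,759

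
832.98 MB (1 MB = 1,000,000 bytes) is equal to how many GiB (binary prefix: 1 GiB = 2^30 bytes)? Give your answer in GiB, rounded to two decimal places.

0.78 GiB

832.98 MB = 832.98 × 10^6 bytes = 832,980,000 bytes
1 GiB = 2^30 bytes = 1,073,741,824 bytes
832,980,000 / 1,073,741,824 = 0.78 GiB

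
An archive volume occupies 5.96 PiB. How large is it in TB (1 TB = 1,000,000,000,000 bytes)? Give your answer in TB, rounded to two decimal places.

6,710.36 TB

5.96 PiB × 1,125,899,906,842,624 bytes/PiB = 6,710,363,444,782,039.04 bytes
1 TB = 10^12 bytes = 1,000,000,000,000 bytes
6,710,363,444,782,039.04 / 1,000,000,000,000 = 6,710.36 TB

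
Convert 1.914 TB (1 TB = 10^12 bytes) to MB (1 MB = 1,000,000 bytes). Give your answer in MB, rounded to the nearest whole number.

1.914 TB × 1,000,000,000,000 bytes/TB = 1,914,000,000,000 bytes
1 MB = 10^6 bytes = 1,000,000 bytes
1,914,000,000,000 / 1,000,000 = 1,914,000 MB

1,914,000 MB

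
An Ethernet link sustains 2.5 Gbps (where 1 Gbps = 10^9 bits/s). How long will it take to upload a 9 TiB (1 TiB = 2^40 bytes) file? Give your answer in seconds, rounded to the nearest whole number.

9 TiB = 9,895,604,649,984 bytes = 79,164,837,199,872 bits
2.5 Gbps = 2,500,000,000 bits/s
time = 79,164,837,199,872 / 2,500,000,000 = 31,666 s

31,666 seconds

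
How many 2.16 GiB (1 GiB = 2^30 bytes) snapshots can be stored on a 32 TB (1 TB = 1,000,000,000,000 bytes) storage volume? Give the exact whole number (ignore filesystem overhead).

13,797

Capacity: 32 TB = 32,000,000,000,000 bytes
Per item: 2.16 GiB = 2,319,282,339.84 bytes
⌊32,000,000,000,000 / 2,319,282,339.84⌋ = 13,797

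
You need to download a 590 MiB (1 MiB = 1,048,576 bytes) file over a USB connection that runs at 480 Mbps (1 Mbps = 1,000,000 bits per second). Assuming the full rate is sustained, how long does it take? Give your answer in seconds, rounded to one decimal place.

10.3 seconds

590 MiB = 618,659,840 bytes = 4,949,278,720 bits
480 Mbps = 480,000,000 bits/s
time = 4,949,278,720 / 480,000,000 = 10.3 s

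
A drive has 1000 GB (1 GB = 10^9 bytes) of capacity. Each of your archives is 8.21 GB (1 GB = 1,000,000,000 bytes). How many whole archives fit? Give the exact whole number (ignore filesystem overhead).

Capacity: 1000 GB = 1,000,000,000,000 bytes
Per item: 8.21 GB = 8,210,000,000 bytes
⌊1,000,000,000,000 / 8,210,000,000⌋ = 121

121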